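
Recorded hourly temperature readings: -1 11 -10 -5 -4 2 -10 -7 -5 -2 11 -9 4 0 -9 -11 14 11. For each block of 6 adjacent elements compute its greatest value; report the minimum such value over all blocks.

2

-1 11 -10 -5 -4 2 → max 11
11 -10 -5 -4 2 -10 → max 11
-10 -5 -4 2 -10 -7 → max 2
-5 -4 2 -10 -7 -5 → max 2
-4 2 -10 -7 -5 -2 → max 2
2 -10 -7 -5 -2 11 → max 11
-10 -7 -5 -2 11 -9 → max 11
-7 -5 -2 11 -9 4 → max 11
-5 -2 11 -9 4 0 → max 11
-2 11 -9 4 0 -9 → max 11
11 -9 4 0 -9 -11 → max 11
-9 4 0 -9 -11 14 → max 14
4 0 -9 -11 14 11 → max 14
Minimum of these is 2.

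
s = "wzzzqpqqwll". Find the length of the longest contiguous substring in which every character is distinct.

3

[w] len 1
[w, z] len 2
[z] len 1
[z] len 1
[z, q] len 2
[z, q, p] len 3
[p, q] len 2
[q] len 1
[q, w] len 2
[q, w, l] len 3
[l] len 1
Longest all-distinct length: 3.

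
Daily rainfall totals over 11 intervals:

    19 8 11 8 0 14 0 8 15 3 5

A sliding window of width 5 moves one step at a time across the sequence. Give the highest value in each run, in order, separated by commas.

(19, 8, 11, 8, 0) → max 19
(8, 11, 8, 0, 14) → max 14
(11, 8, 0, 14, 0) → max 14
(8, 0, 14, 0, 8) → max 14
(0, 14, 0, 8, 15) → max 15
(14, 0, 8, 15, 3) → max 15
(0, 8, 15, 3, 5) → max 15

19, 14, 14, 14, 15, 15, 15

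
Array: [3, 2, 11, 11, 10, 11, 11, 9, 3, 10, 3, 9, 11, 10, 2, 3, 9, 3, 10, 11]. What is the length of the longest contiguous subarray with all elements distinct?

add 3: [3] len 1
add 2: [3, 2] len 2
add 11: [3, 2, 11] len 3
add 11 (repeat 11, move left end past it): [11] len 1
add 10: [11, 10] len 2
add 11 (repeat 11, move left end past it): [10, 11] len 2
add 11 (repeat 11, move left end past it): [11] len 1
add 9: [11, 9] len 2
add 3: [11, 9, 3] len 3
add 10: [11, 9, 3, 10] len 4
add 3 (repeat 3, move left end past it): [10, 3] len 2
add 9: [10, 3, 9] len 3
add 11: [10, 3, 9, 11] len 4
add 10 (repeat 10, move left end past it): [3, 9, 11, 10] len 4
add 2: [3, 9, 11, 10, 2] len 5
add 3 (repeat 3, move left end past it): [9, 11, 10, 2, 3] len 5
add 9 (repeat 9, move left end past it): [11, 10, 2, 3, 9] len 5
add 3 (repeat 3, move left end past it): [9, 3] len 2
add 10: [9, 3, 10] len 3
add 11: [9, 3, 10, 11] len 4
Longest all-distinct length: 5.

5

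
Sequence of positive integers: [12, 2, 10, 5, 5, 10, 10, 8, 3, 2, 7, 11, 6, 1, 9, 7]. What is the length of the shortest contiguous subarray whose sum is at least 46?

6

add 12: running sum 12 < 46
add 2: running sum 14 < 46
add 10: running sum 24 < 46
add 5: running sum 29 < 46
add 5: running sum 34 < 46
add 10: running sum 44 < 46
add 10: shortest ending here [12, 2, 10, 5, 5, 10, 10] sum 54, len 7
add 8: shortest ending here [10, 5, 5, 10, 10, 8] sum 48, len 6
add 3: shortest ending here [10, 5, 5, 10, 10, 8, 3] sum 51, len 7
add 2: shortest ending here [10, 5, 5, 10, 10, 8, 3, 2] sum 53, len 8
add 7: shortest ending here [5, 5, 10, 10, 8, 3, 2, 7] sum 50, len 8
add 11: shortest ending here [10, 10, 8, 3, 2, 7, 11] sum 51, len 7
add 6: shortest ending here [10, 8, 3, 2, 7, 11, 6] sum 47, len 7
add 1: shortest ending here [10, 8, 3, 2, 7, 11, 6, 1] sum 48, len 8
add 9: shortest ending here [8, 3, 2, 7, 11, 6, 1, 9] sum 47, len 8
add 7: shortest ending here [3, 2, 7, 11, 6, 1, 9, 7] sum 46, len 8
Shortest qualifying length: 6.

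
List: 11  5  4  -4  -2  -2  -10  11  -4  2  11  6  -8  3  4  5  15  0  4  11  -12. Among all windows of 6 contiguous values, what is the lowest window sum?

11 5 4 -4 -2 -2 → sum 12
5 4 -4 -2 -2 -10 → sum -9
4 -4 -2 -2 -10 11 → sum -3
-4 -2 -2 -10 11 -4 → sum -11
-2 -2 -10 11 -4 2 → sum -5
-2 -10 11 -4 2 11 → sum 8
-10 11 -4 2 11 6 → sum 16
11 -4 2 11 6 -8 → sum 18
-4 2 11 6 -8 3 → sum 10
2 11 6 -8 3 4 → sum 18
11 6 -8 3 4 5 → sum 21
6 -8 3 4 5 15 → sum 25
-8 3 4 5 15 0 → sum 19
3 4 5 15 0 4 → sum 31
4 5 15 0 4 11 → sum 39
5 15 0 4 11 -12 → sum 23
Lowest of these is -11.

-11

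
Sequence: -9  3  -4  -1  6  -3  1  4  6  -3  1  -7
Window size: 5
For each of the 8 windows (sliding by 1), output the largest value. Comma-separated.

6, 6, 6, 6, 6, 6, 6, 6

[-9, 3, -4, -1, 6] → max 6
[3, -4, -1, 6, -3] → max 6
[-4, -1, 6, -3, 1] → max 6
[-1, 6, -3, 1, 4] → max 6
[6, -3, 1, 4, 6] → max 6
[-3, 1, 4, 6, -3] → max 6
[1, 4, 6, -3, 1] → max 6
[4, 6, -3, 1, -7] → max 6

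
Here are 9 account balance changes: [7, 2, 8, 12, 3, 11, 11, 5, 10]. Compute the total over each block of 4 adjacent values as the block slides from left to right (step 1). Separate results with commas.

29, 25, 34, 37, 30, 37

7 2 8 12 → sum 29
2 8 12 3 → sum 25
8 12 3 11 → sum 34
12 3 11 11 → sum 37
3 11 11 5 → sum 30
11 11 5 10 → sum 37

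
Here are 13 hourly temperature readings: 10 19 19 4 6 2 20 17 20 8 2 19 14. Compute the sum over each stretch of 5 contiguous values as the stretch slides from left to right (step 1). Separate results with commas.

Sliding a size-5 window across the 13 values:
10 19 19 4 6 → sum 58
19 19 4 6 2 → sum 50
19 4 6 2 20 → sum 51
4 6 2 20 17 → sum 49
6 2 20 17 20 → sum 65
2 20 17 20 8 → sum 67
20 17 20 8 2 → sum 67
17 20 8 2 19 → sum 66
20 8 2 19 14 → sum 63

58, 50, 51, 49, 65, 67, 67, 66, 63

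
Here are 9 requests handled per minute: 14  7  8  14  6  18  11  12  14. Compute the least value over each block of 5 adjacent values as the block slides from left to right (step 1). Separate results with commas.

6, 6, 6, 6, 6

Sliding a size-5 window across the 9 values:
14 7 8 14 6 → min 6
7 8 14 6 18 → min 6
8 14 6 18 11 → min 6
14 6 18 11 12 → min 6
6 18 11 12 14 → min 6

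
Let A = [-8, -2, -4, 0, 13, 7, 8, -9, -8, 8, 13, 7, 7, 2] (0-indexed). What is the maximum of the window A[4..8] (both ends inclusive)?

Elements at indices 4..8: 13, 7, 8, -9, -8
max(13, 7, 8, -9, -8) = 13

13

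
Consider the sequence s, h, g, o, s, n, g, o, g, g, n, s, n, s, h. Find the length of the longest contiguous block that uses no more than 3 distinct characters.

6

[s] 1 distinct, len 1
[s, h] 2 distinct, len 2
[s, h, g] 3 distinct, len 3
[h, g, o] 3 distinct, len 3
[g, o, s] 3 distinct, len 3
[o, s, n] 3 distinct, len 3
[s, n, g] 3 distinct, len 3
[n, g, o] 3 distinct, len 3
[n, g, o, g] 3 distinct, len 4
[n, g, o, g, g] 3 distinct, len 5
[n, g, o, g, g, n] 3 distinct, len 6
[g, g, n, s] 3 distinct, len 4
[g, g, n, s, n] 3 distinct, len 5
[g, g, n, s, n, s] 3 distinct, len 6
[n, s, n, s, h] 3 distinct, len 5
Longest length with ≤3 distinct: 6.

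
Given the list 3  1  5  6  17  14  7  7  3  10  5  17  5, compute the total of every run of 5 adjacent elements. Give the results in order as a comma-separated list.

32, 43, 49, 51, 48, 41, 32, 42, 40

[3, 1, 5, 6, 17] → sum 32
[1, 5, 6, 17, 14] → sum 43
[5, 6, 17, 14, 7] → sum 49
[6, 17, 14, 7, 7] → sum 51
[17, 14, 7, 7, 3] → sum 48
[14, 7, 7, 3, 10] → sum 41
[7, 7, 3, 10, 5] → sum 32
[7, 3, 10, 5, 17] → sum 42
[3, 10, 5, 17, 5] → sum 40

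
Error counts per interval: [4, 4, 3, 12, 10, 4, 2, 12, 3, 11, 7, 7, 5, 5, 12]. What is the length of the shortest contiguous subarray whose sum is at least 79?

12

add 4: running sum 4 < 79
add 4: running sum 8 < 79
add 3: running sum 11 < 79
add 12: running sum 23 < 79
add 10: running sum 33 < 79
add 4: running sum 37 < 79
add 2: running sum 39 < 79
add 12: running sum 51 < 79
add 3: running sum 54 < 79
add 11: running sum 65 < 79
add 7: running sum 72 < 79
add 7: shortest ending here [4, 4, 3, 12, 10, 4, 2, 12, 3, 11, 7, 7] sum 79, len 12
add 5: shortest ending here [4, 3, 12, 10, 4, 2, 12, 3, 11, 7, 7, 5] sum 80, len 12
add 5: shortest ending here [3, 12, 10, 4, 2, 12, 3, 11, 7, 7, 5, 5] sum 81, len 12
add 12: shortest ending here [12, 10, 4, 2, 12, 3, 11, 7, 7, 5, 5, 12] sum 90, len 12
Shortest qualifying length: 12.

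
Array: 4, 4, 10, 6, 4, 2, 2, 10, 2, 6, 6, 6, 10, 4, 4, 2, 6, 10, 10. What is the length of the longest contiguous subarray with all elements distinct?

[4] len 1
[4] len 1
[4, 10] len 2
[4, 10, 6] len 3
[10, 6, 4] len 3
[10, 6, 4, 2] len 4
[2] len 1
[2, 10] len 2
[10, 2] len 2
[10, 2, 6] len 3
[6] len 1
[6] len 1
[6, 10] len 2
[6, 10, 4] len 3
[4] len 1
[4, 2] len 2
[4, 2, 6] len 3
[4, 2, 6, 10] len 4
[10] len 1
Longest all-distinct length: 4.

4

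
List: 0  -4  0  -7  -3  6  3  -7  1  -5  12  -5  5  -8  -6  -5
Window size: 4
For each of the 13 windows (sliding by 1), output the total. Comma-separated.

-11, -14, -4, -1, -1, 3, -8, 1, 3, 7, 4, -14, -14

(0, -4, 0, -7) → sum -11
(-4, 0, -7, -3) → sum -14
(0, -7, -3, 6) → sum -4
(-7, -3, 6, 3) → sum -1
(-3, 6, 3, -7) → sum -1
(6, 3, -7, 1) → sum 3
(3, -7, 1, -5) → sum -8
(-7, 1, -5, 12) → sum 1
(1, -5, 12, -5) → sum 3
(-5, 12, -5, 5) → sum 7
(12, -5, 5, -8) → sum 4
(-5, 5, -8, -6) → sum -14
(5, -8, -6, -5) → sum -14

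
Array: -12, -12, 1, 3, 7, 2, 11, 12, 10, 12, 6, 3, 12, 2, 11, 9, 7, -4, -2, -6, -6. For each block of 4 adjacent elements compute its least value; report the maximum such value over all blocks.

10

[-12, -12, 1, 3] → min -12
[-12, 1, 3, 7] → min -12
[1, 3, 7, 2] → min 1
[3, 7, 2, 11] → min 2
[7, 2, 11, 12] → min 2
[2, 11, 12, 10] → min 2
[11, 12, 10, 12] → min 10
[12, 10, 12, 6] → min 6
[10, 12, 6, 3] → min 3
[12, 6, 3, 12] → min 3
[6, 3, 12, 2] → min 2
[3, 12, 2, 11] → min 2
[12, 2, 11, 9] → min 2
[2, 11, 9, 7] → min 2
[11, 9, 7, -4] → min -4
[9, 7, -4, -2] → min -4
[7, -4, -2, -6] → min -6
[-4, -2, -6, -6] → min -6
Maximum of these is 10.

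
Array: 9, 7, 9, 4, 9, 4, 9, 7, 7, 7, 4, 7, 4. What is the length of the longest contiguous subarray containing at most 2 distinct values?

Extend right; when distinct count exceeds 2, shrink from the left:
[9] 1 distinct, len 1
[9, 7] 2 distinct, len 2
[9, 7, 9] 2 distinct, len 3
[9, 4] 2 distinct, len 2
[9, 4, 9] 2 distinct, len 3
[9, 4, 9, 4] 2 distinct, len 4
[9, 4, 9, 4, 9] 2 distinct, len 5
[9, 7] 2 distinct, len 2
[9, 7, 7] 2 distinct, len 3
[9, 7, 7, 7] 2 distinct, len 4
[7, 7, 7, 4] 2 distinct, len 4
[7, 7, 7, 4, 7] 2 distinct, len 5
[7, 7, 7, 4, 7, 4] 2 distinct, len 6
Longest length with ≤2 distinct: 6.

6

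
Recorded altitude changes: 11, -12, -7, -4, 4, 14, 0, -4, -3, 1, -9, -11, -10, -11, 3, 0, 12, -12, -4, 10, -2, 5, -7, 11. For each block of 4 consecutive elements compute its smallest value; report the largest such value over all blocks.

11 -12 -7 -4 → min -12
-12 -7 -4 4 → min -12
-7 -4 4 14 → min -7
-4 4 14 0 → min -4
4 14 0 -4 → min -4
14 0 -4 -3 → min -4
0 -4 -3 1 → min -4
-4 -3 1 -9 → min -9
-3 1 -9 -11 → min -11
1 -9 -11 -10 → min -11
-9 -11 -10 -11 → min -11
-11 -10 -11 3 → min -11
-10 -11 3 0 → min -11
-11 3 0 12 → min -11
3 0 12 -12 → min -12
0 12 -12 -4 → min -12
12 -12 -4 10 → min -12
-12 -4 10 -2 → min -12
-4 10 -2 5 → min -4
10 -2 5 -7 → min -7
-2 5 -7 11 → min -7
Largest of these is -4.

-4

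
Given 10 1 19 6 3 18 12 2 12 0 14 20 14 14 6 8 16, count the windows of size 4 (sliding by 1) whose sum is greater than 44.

(10, 1, 19, 6) → sum 36
(1, 19, 6, 3) → sum 29
(19, 6, 3, 18) → sum 46  > 44 ✓
(6, 3, 18, 12) → sum 39
(3, 18, 12, 2) → sum 35
(18, 12, 2, 12) → sum 44
(12, 2, 12, 0) → sum 26
(2, 12, 0, 14) → sum 28
(12, 0, 14, 20) → sum 46  > 44 ✓
(0, 14, 20, 14) → sum 48  > 44 ✓
(14, 20, 14, 14) → sum 62  > 44 ✓
(20, 14, 14, 6) → sum 54  > 44 ✓
(14, 14, 6, 8) → sum 42
(14, 6, 8, 16) → sum 44
5 windows satisfy the condition.

5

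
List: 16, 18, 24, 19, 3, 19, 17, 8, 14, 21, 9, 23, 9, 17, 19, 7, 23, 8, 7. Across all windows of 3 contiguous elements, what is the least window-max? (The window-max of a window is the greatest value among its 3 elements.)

(16, 18, 24) → max 24
(18, 24, 19) → max 24
(24, 19, 3) → max 24
(19, 3, 19) → max 19
(3, 19, 17) → max 19
(19, 17, 8) → max 19
(17, 8, 14) → max 17
(8, 14, 21) → max 21
(14, 21, 9) → max 21
(21, 9, 23) → max 23
(9, 23, 9) → max 23
(23, 9, 17) → max 23
(9, 17, 19) → max 19
(17, 19, 7) → max 19
(19, 7, 23) → max 23
(7, 23, 8) → max 23
(23, 8, 7) → max 23
Least of these is 17.

17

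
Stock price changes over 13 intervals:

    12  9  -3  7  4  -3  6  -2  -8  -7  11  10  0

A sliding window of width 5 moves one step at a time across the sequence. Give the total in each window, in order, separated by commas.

29, 14, 11, 12, -3, -14, 0, 4, 6

[12, 9, -3, 7, 4] → sum 29
[9, -3, 7, 4, -3] → sum 14
[-3, 7, 4, -3, 6] → sum 11
[7, 4, -3, 6, -2] → sum 12
[4, -3, 6, -2, -8] → sum -3
[-3, 6, -2, -8, -7] → sum -14
[6, -2, -8, -7, 11] → sum 0
[-2, -8, -7, 11, 10] → sum 4
[-8, -7, 11, 10, 0] → sum 6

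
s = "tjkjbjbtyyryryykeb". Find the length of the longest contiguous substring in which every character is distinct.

4

[t] len 1
[t, j] len 2
[t, j, k] len 3
[k, j] len 2
[k, j, b] len 3
[b, j] len 2
[j, b] len 2
[j, b, t] len 3
[j, b, t, y] len 4
[y] len 1
[y, r] len 2
[r, y] len 2
[y, r] len 2
[r, y] len 2
[y] len 1
[y, k] len 2
[y, k, e] len 3
[y, k, e, b] len 4
Longest all-distinct length: 4.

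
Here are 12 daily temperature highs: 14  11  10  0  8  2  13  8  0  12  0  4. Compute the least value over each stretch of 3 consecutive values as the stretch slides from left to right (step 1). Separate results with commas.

(14, 11, 10) → min 10
(11, 10, 0) → min 0
(10, 0, 8) → min 0
(0, 8, 2) → min 0
(8, 2, 13) → min 2
(2, 13, 8) → min 2
(13, 8, 0) → min 0
(8, 0, 12) → min 0
(0, 12, 0) → min 0
(12, 0, 4) → min 0

10, 0, 0, 0, 2, 2, 0, 0, 0, 0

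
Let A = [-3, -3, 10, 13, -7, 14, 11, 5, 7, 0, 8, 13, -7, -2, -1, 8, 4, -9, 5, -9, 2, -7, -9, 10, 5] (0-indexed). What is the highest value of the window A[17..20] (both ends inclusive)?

Elements at indices 17..20: -9, 5, -9, 2
max(-9, 5, -9, 2) = 5

5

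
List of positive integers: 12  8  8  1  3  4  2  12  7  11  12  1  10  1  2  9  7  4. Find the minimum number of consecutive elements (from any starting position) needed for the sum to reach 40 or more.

add 12: running sum 12 < 40
add 8: running sum 20 < 40
add 8: running sum 28 < 40
add 1: running sum 29 < 40
add 3: running sum 32 < 40
add 4: running sum 36 < 40
add 2: running sum 38 < 40
end 7: [12, 8, 8, 1, 3, 4, 2, 12] sum 50, len 8
end 8: [8, 8, 1, 3, 4, 2, 12, 7] sum 45, len 8
end 9: [1, 3, 4, 2, 12, 7, 11] sum 40, len 7
end 10: [12, 7, 11, 12] sum 42, len 4
end 11: [12, 7, 11, 12, 1] sum 43, len 5
end 12: [7, 11, 12, 1, 10] sum 41, len 5
end 13: [7, 11, 12, 1, 10, 1] sum 42, len 6
end 14: [7, 11, 12, 1, 10, 1, 2] sum 44, len 7
end 15: [11, 12, 1, 10, 1, 2, 9] sum 46, len 7
end 16: [12, 1, 10, 1, 2, 9, 7] sum 42, len 7
end 17: [12, 1, 10, 1, 2, 9, 7, 4] sum 46, len 8
Shortest qualifying length: 4.

4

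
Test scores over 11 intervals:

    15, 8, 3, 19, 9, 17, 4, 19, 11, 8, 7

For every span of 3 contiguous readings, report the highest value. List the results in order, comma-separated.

Sliding a size-3 window across the 11 values:
15 8 3 → max 15
8 3 19 → max 19
3 19 9 → max 19
19 9 17 → max 19
9 17 4 → max 17
17 4 19 → max 19
4 19 11 → max 19
19 11 8 → max 19
11 8 7 → max 11

15, 19, 19, 19, 17, 19, 19, 19, 11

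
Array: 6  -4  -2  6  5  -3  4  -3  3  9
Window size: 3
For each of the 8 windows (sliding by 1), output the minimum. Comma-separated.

-4, -4, -2, -3, -3, -3, -3, -3

(6, -4, -2) → min -4
(-4, -2, 6) → min -4
(-2, 6, 5) → min -2
(6, 5, -3) → min -3
(5, -3, 4) → min -3
(-3, 4, -3) → min -3
(4, -3, 3) → min -3
(-3, 3, 9) → min -3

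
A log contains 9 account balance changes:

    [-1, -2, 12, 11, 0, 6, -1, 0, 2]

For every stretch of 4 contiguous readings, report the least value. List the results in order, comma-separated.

(-1, -2, 12, 11) → min -2
(-2, 12, 11, 0) → min -2
(12, 11, 0, 6) → min 0
(11, 0, 6, -1) → min -1
(0, 6, -1, 0) → min -1
(6, -1, 0, 2) → min -1

-2, -2, 0, -1, -1, -1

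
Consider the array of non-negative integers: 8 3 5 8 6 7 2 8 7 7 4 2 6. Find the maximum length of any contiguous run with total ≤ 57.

10

[8] sum 8 len 1
[8, 3] sum 11 len 2
[8, 3, 5] sum 16 len 3
[8, 3, 5, 8] sum 24 len 4
[8, 3, 5, 8, 6] sum 30 len 5
[8, 3, 5, 8, 6, 7] sum 37 len 6
[8, 3, 5, 8, 6, 7, 2] sum 39 len 7
[8, 3, 5, 8, 6, 7, 2, 8] sum 47 len 8
[8, 3, 5, 8, 6, 7, 2, 8, 7] sum 54 len 9
[3, 5, 8, 6, 7, 2, 8, 7, 7] sum 53 len 9
[3, 5, 8, 6, 7, 2, 8, 7, 7, 4] sum 57 len 10
[5, 8, 6, 7, 2, 8, 7, 7, 4, 2] sum 56 len 10
[8, 6, 7, 2, 8, 7, 7, 4, 2, 6] sum 57 len 10
Longest length seen: 10.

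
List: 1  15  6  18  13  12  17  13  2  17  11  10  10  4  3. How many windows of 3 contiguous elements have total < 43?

12

[1, 15, 6] → sum 22  < 43 ✓
[15, 6, 18] → sum 39  < 43 ✓
[6, 18, 13] → sum 37  < 43 ✓
[18, 13, 12] → sum 43
[13, 12, 17] → sum 42  < 43 ✓
[12, 17, 13] → sum 42  < 43 ✓
[17, 13, 2] → sum 32  < 43 ✓
[13, 2, 17] → sum 32  < 43 ✓
[2, 17, 11] → sum 30  < 43 ✓
[17, 11, 10] → sum 38  < 43 ✓
[11, 10, 10] → sum 31  < 43 ✓
[10, 10, 4] → sum 24  < 43 ✓
[10, 4, 3] → sum 17  < 43 ✓
12 windows satisfy the condition.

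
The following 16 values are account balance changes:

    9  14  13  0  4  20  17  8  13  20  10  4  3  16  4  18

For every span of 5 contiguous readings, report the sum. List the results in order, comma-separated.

[9, 14, 13, 0, 4] → sum 40
[14, 13, 0, 4, 20] → sum 51
[13, 0, 4, 20, 17] → sum 54
[0, 4, 20, 17, 8] → sum 49
[4, 20, 17, 8, 13] → sum 62
[20, 17, 8, 13, 20] → sum 78
[17, 8, 13, 20, 10] → sum 68
[8, 13, 20, 10, 4] → sum 55
[13, 20, 10, 4, 3] → sum 50
[20, 10, 4, 3, 16] → sum 53
[10, 4, 3, 16, 4] → sum 37
[4, 3, 16, 4, 18] → sum 45

40, 51, 54, 49, 62, 78, 68, 55, 50, 53, 37, 45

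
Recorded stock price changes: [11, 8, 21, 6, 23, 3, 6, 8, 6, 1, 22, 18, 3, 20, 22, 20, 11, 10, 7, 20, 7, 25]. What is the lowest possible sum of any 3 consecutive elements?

15

Each size-3 window and its sum:
(11, 8, 21) → sum 40
(8, 21, 6) → sum 35
(21, 6, 23) → sum 50
(6, 23, 3) → sum 32
(23, 3, 6) → sum 32
(3, 6, 8) → sum 17
(6, 8, 6) → sum 20
(8, 6, 1) → sum 15
(6, 1, 22) → sum 29
(1, 22, 18) → sum 41
(22, 18, 3) → sum 43
(18, 3, 20) → sum 41
(3, 20, 22) → sum 45
(20, 22, 20) → sum 62
(22, 20, 11) → sum 53
(20, 11, 10) → sum 41
(11, 10, 7) → sum 28
(10, 7, 20) → sum 37
(7, 20, 7) → sum 34
(20, 7, 25) → sum 52
Lowest of these is 15.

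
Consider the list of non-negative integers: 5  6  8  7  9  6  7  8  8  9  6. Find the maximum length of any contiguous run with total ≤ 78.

10

→ 5: sum 5, len 1
→ 6: sum 11, len 2
→ 8: sum 19, len 3
→ 7: sum 26, len 4
→ 9: sum 35, len 5
→ 6: sum 41, len 6
→ 7: sum 48, len 7
→ 8: sum 56, len 8
→ 8: sum 64, len 9
→ 9: sum 73, len 10
→ 6 (dropped 5): sum 74, len 10
Longest length seen: 10.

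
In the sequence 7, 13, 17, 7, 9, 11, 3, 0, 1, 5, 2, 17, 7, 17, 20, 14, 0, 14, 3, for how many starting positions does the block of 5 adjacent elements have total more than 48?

7

7 13 17 7 9 → sum 53  > 48 ✓
13 17 7 9 11 → sum 57  > 48 ✓
17 7 9 11 3 → sum 47
7 9 11 3 0 → sum 30
9 11 3 0 1 → sum 24
11 3 0 1 5 → sum 20
3 0 1 5 2 → sum 11
0 1 5 2 17 → sum 25
1 5 2 17 7 → sum 32
5 2 17 7 17 → sum 48
2 17 7 17 20 → sum 63  > 48 ✓
17 7 17 20 14 → sum 75  > 48 ✓
7 17 20 14 0 → sum 58  > 48 ✓
17 20 14 0 14 → sum 65  > 48 ✓
20 14 0 14 3 → sum 51  > 48 ✓
7 windows satisfy the condition.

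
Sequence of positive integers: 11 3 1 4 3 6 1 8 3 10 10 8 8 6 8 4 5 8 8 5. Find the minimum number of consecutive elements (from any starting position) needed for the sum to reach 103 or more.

add 11: running sum 11 < 103
add 3: running sum 14 < 103
add 1: running sum 15 < 103
add 4: running sum 19 < 103
add 3: running sum 22 < 103
add 6: running sum 28 < 103
add 1: running sum 29 < 103
add 8: running sum 37 < 103
add 3: running sum 40 < 103
add 10: running sum 50 < 103
add 10: running sum 60 < 103
add 8: running sum 68 < 103
add 8: running sum 76 < 103
add 6: running sum 82 < 103
add 8: running sum 90 < 103
add 4: running sum 94 < 103
add 5: running sum 99 < 103
add 8: shortest ending here [11, 3, 1, 4, 3, 6, 1, 8, 3, 10, 10, 8, 8, 6, 8, 4, 5, 8] sum 107, len 18
add 8: shortest ending here [3, 1, 4, 3, 6, 1, 8, 3, 10, 10, 8, 8, 6, 8, 4, 5, 8, 8] sum 104, len 18
add 5: shortest ending here [4, 3, 6, 1, 8, 3, 10, 10, 8, 8, 6, 8, 4, 5, 8, 8, 5] sum 105, len 17
Shortest qualifying length: 17.

17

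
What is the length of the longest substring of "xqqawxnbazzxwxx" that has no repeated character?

add x: [x] len 1
add q: [x, q] len 2
add q (repeat q, move left end past it): [q] len 1
add a: [q, a] len 2
add w: [q, a, w] len 3
add x: [q, a, w, x] len 4
add n: [q, a, w, x, n] len 5
add b: [q, a, w, x, n, b] len 6
add a (repeat a, move left end past it): [w, x, n, b, a] len 5
add z: [w, x, n, b, a, z] len 6
add z (repeat z, move left end past it): [z] len 1
add x: [z, x] len 2
add w: [z, x, w] len 3
add x (repeat x, move left end past it): [w, x] len 2
add x (repeat x, move left end past it): [x] len 1
Longest all-distinct length: 6.

6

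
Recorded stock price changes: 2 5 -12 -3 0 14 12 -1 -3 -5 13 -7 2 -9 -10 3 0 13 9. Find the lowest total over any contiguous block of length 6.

-21

2 5 -12 -3 0 14 → sum 6
5 -12 -3 0 14 12 → sum 16
-12 -3 0 14 12 -1 → sum 10
-3 0 14 12 -1 -3 → sum 19
0 14 12 -1 -3 -5 → sum 17
14 12 -1 -3 -5 13 → sum 30
12 -1 -3 -5 13 -7 → sum 9
-1 -3 -5 13 -7 2 → sum -1
-3 -5 13 -7 2 -9 → sum -9
-5 13 -7 2 -9 -10 → sum -16
13 -7 2 -9 -10 3 → sum -8
-7 2 -9 -10 3 0 → sum -21
2 -9 -10 3 0 13 → sum -1
-9 -10 3 0 13 9 → sum 6
Lowest of these is -21.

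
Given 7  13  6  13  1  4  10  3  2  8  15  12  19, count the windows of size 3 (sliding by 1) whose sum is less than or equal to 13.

1

[7, 13, 6] → sum 26
[13, 6, 13] → sum 32
[6, 13, 1] → sum 20
[13, 1, 4] → sum 18
[1, 4, 10] → sum 15
[4, 10, 3] → sum 17
[10, 3, 2] → sum 15
[3, 2, 8] → sum 13  ≤ 13 ✓
[2, 8, 15] → sum 25
[8, 15, 12] → sum 35
[15, 12, 19] → sum 46
1 window satisfy the condition.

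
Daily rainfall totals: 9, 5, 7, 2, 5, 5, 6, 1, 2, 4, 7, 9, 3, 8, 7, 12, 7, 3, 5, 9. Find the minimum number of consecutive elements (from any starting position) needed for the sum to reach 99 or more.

17

Extend right; whenever the sum reaches 99, record the length and shrink from the left:
add 9: running sum 9 < 99
add 5: running sum 14 < 99
add 7: running sum 21 < 99
add 2: running sum 23 < 99
add 5: running sum 28 < 99
add 5: running sum 33 < 99
add 6: running sum 39 < 99
add 1: running sum 40 < 99
add 2: running sum 42 < 99
add 4: running sum 46 < 99
add 7: running sum 53 < 99
add 9: running sum 62 < 99
add 3: running sum 65 < 99
add 8: running sum 73 < 99
add 7: running sum 80 < 99
add 12: running sum 92 < 99
add 7: shortest ending here [9, 5, 7, 2, 5, 5, 6, 1, 2, 4, 7, 9, 3, 8, 7, 12, 7] sum 99, len 17
add 3: shortest ending here [9, 5, 7, 2, 5, 5, 6, 1, 2, 4, 7, 9, 3, 8, 7, 12, 7, 3] sum 102, len 18
add 5: shortest ending here [9, 5, 7, 2, 5, 5, 6, 1, 2, 4, 7, 9, 3, 8, 7, 12, 7, 3, 5] sum 107, len 19
add 9: shortest ending here [7, 2, 5, 5, 6, 1, 2, 4, 7, 9, 3, 8, 7, 12, 7, 3, 5, 9] sum 102, len 18
Shortest qualifying length: 17.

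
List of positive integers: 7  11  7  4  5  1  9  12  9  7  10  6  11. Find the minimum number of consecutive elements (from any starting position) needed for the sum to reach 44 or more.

5

add 7: running sum 7 < 44
add 11: running sum 18 < 44
add 7: running sum 25 < 44
add 4: running sum 29 < 44
add 5: running sum 34 < 44
add 1: running sum 35 < 44
add 9: shortest ending here [7, 11, 7, 4, 5, 1, 9] sum 44, len 7
add 12: shortest ending here [11, 7, 4, 5, 1, 9, 12] sum 49, len 7
add 9: shortest ending here [7, 4, 5, 1, 9, 12, 9] sum 47, len 7
add 7: shortest ending here [4, 5, 1, 9, 12, 9, 7] sum 47, len 7
add 10: shortest ending here [9, 12, 9, 7, 10] sum 47, len 5
add 6: shortest ending here [12, 9, 7, 10, 6] sum 44, len 5
add 11: shortest ending here [12, 9, 7, 10, 6, 11] sum 55, len 6
Shortest qualifying length: 5.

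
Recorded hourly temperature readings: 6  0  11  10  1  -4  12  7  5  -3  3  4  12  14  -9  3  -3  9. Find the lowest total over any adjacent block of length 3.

-9

6 0 11 → sum 17
0 11 10 → sum 21
11 10 1 → sum 22
10 1 -4 → sum 7
1 -4 12 → sum 9
-4 12 7 → sum 15
12 7 5 → sum 24
7 5 -3 → sum 9
5 -3 3 → sum 5
-3 3 4 → sum 4
3 4 12 → sum 19
4 12 14 → sum 30
12 14 -9 → sum 17
14 -9 3 → sum 8
-9 3 -3 → sum -9
3 -3 9 → sum 9
Lowest of these is -9.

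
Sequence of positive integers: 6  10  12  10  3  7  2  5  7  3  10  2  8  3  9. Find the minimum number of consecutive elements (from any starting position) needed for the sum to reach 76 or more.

add 6: running sum 6 < 76
add 10: running sum 16 < 76
add 12: running sum 28 < 76
add 10: running sum 38 < 76
add 3: running sum 41 < 76
add 7: running sum 48 < 76
add 2: running sum 50 < 76
add 5: running sum 55 < 76
add 7: running sum 62 < 76
add 3: running sum 65 < 76
add 10: running sum 75 < 76
end 11: [6, 10, 12, 10, 3, 7, 2, 5, 7, 3, 10, 2] sum 77, len 12
end 12: [10, 12, 10, 3, 7, 2, 5, 7, 3, 10, 2, 8] sum 79, len 12
end 13: [10, 12, 10, 3, 7, 2, 5, 7, 3, 10, 2, 8, 3] sum 82, len 13
end 14: [12, 10, 3, 7, 2, 5, 7, 3, 10, 2, 8, 3, 9] sum 81, len 13
Shortest qualifying length: 12.

12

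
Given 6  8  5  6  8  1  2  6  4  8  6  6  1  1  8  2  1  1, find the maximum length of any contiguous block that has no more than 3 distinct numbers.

6

[6] 1 distinct, len 1
[6, 8] 2 distinct, len 2
[6, 8, 5] 3 distinct, len 3
[6, 8, 5, 6] 3 distinct, len 4
[6, 8, 5, 6, 8] 3 distinct, len 5
[6, 8, 1] 3 distinct, len 3
[8, 1, 2] 3 distinct, len 3
[1, 2, 6] 3 distinct, len 3
[2, 6, 4] 3 distinct, len 3
[6, 4, 8] 3 distinct, len 3
[6, 4, 8, 6] 3 distinct, len 4
[6, 4, 8, 6, 6] 3 distinct, len 5
[8, 6, 6, 1] 3 distinct, len 4
[8, 6, 6, 1, 1] 3 distinct, len 5
[8, 6, 6, 1, 1, 8] 3 distinct, len 6
[1, 1, 8, 2] 3 distinct, len 4
[1, 1, 8, 2, 1] 3 distinct, len 5
[1, 1, 8, 2, 1, 1] 3 distinct, len 6
Longest length with ≤3 distinct: 6.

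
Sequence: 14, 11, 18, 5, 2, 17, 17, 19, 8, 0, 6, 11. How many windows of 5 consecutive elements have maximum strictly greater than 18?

(14, 11, 18, 5, 2) → max 18
(11, 18, 5, 2, 17) → max 18
(18, 5, 2, 17, 17) → max 18
(5, 2, 17, 17, 19) → max 19  > 18 ✓
(2, 17, 17, 19, 8) → max 19  > 18 ✓
(17, 17, 19, 8, 0) → max 19  > 18 ✓
(17, 19, 8, 0, 6) → max 19  > 18 ✓
(19, 8, 0, 6, 11) → max 19  > 18 ✓
5 windows satisfy the condition.

5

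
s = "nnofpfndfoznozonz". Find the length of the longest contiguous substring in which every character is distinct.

5

add n: [n] len 1
add n (repeat n, move left end past it): [n] len 1
add o: [n, o] len 2
add f: [n, o, f] len 3
add p: [n, o, f, p] len 4
add f (repeat f, move left end past it): [p, f] len 2
add n: [p, f, n] len 3
add d: [p, f, n, d] len 4
add f (repeat f, move left end past it): [n, d, f] len 3
add o: [n, d, f, o] len 4
add z: [n, d, f, o, z] len 5
add n (repeat n, move left end past it): [d, f, o, z, n] len 5
add o (repeat o, move left end past it): [z, n, o] len 3
add z (repeat z, move left end past it): [n, o, z] len 3
add o (repeat o, move left end past it): [z, o] len 2
add n: [z, o, n] len 3
add z (repeat z, move left end past it): [o, n, z] len 3
Longest all-distinct length: 5.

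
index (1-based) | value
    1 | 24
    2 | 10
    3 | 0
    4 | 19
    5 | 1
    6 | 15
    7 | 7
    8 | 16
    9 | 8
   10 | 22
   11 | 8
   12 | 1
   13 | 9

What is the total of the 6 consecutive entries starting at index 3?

Elements at indices 3..8: 0, 19, 1, 15, 7, 16
sum(0, 19, 1, 15, 7, 16) = 58

58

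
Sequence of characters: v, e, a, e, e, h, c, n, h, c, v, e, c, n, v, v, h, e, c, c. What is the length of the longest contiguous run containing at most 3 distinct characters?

5

[v] 1 distinct, len 1
[v, e] 2 distinct, len 2
[v, e, a] 3 distinct, len 3
[v, e, a, e] 3 distinct, len 4
[v, e, a, e, e] 3 distinct, len 5
[e, a, e, e, h] 3 distinct, len 5
[e, e, h, c] 3 distinct, len 4
[h, c, n] 3 distinct, len 3
[h, c, n, h] 3 distinct, len 4
[h, c, n, h, c] 3 distinct, len 5
[h, c, v] 3 distinct, len 3
[c, v, e] 3 distinct, len 3
[c, v, e, c] 3 distinct, len 4
[e, c, n] 3 distinct, len 3
[c, n, v] 3 distinct, len 3
[c, n, v, v] 3 distinct, len 4
[n, v, v, h] 3 distinct, len 4
[v, v, h, e] 3 distinct, len 4
[h, e, c] 3 distinct, len 3
[h, e, c, c] 3 distinct, len 4
Longest length with ≤3 distinct: 5.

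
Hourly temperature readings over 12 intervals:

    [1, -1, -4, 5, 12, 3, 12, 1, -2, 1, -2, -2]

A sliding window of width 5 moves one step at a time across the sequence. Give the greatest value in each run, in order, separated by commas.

1 -1 -4 5 12 → max 12
-1 -4 5 12 3 → max 12
-4 5 12 3 12 → max 12
5 12 3 12 1 → max 12
12 3 12 1 -2 → max 12
3 12 1 -2 1 → max 12
12 1 -2 1 -2 → max 12
1 -2 1 -2 -2 → max 1

12, 12, 12, 12, 12, 12, 12, 1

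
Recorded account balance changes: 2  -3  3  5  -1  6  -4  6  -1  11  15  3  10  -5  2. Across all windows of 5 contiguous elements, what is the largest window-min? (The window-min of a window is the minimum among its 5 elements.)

-1

[2, -3, 3, 5, -1] → min -3
[-3, 3, 5, -1, 6] → min -3
[3, 5, -1, 6, -4] → min -4
[5, -1, 6, -4, 6] → min -4
[-1, 6, -4, 6, -1] → min -4
[6, -4, 6, -1, 11] → min -4
[-4, 6, -1, 11, 15] → min -4
[6, -1, 11, 15, 3] → min -1
[-1, 11, 15, 3, 10] → min -1
[11, 15, 3, 10, -5] → min -5
[15, 3, 10, -5, 2] → min -5
Largest of these is -1.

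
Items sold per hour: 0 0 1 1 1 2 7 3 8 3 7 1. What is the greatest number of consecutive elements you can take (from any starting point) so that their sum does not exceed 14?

7

add 0: [0] sum 0, len 1
add 0: [0, 0] sum 0, len 2
add 1: [0, 0, 1] sum 1, len 3
add 1: [0, 0, 1, 1] sum 2, len 4
add 1: [0, 0, 1, 1, 1] sum 3, len 5
add 2: [0, 0, 1, 1, 1, 2] sum 5, len 6
add 7: [0, 0, 1, 1, 1, 2, 7] sum 12, len 7
add 3: [1, 1, 2, 7, 3] sum 14, len 5
add 8: [3, 8] sum 11, len 2
add 3: [3, 8, 3] sum 14, len 3
add 7: [3, 7] sum 10, len 2
add 1: [3, 7, 1] sum 11, len 3
Longest length seen: 7.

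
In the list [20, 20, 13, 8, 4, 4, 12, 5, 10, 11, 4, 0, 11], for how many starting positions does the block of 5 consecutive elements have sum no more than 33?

2

[20, 20, 13, 8, 4] → sum 65
[20, 13, 8, 4, 4] → sum 49
[13, 8, 4, 4, 12] → sum 41
[8, 4, 4, 12, 5] → sum 33  ≤ 33 ✓
[4, 4, 12, 5, 10] → sum 35
[4, 12, 5, 10, 11] → sum 42
[12, 5, 10, 11, 4] → sum 42
[5, 10, 11, 4, 0] → sum 30  ≤ 33 ✓
[10, 11, 4, 0, 11] → sum 36
2 windows satisfy the condition.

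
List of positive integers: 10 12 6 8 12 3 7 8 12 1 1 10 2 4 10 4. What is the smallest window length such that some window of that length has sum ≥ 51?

6

add 10: running sum 10 < 51
add 12: running sum 22 < 51
add 6: running sum 28 < 51
add 8: running sum 36 < 51
add 12: running sum 48 < 51
add 3: shortest ending here [10, 12, 6, 8, 12, 3] sum 51, len 6
add 7: shortest ending here [10, 12, 6, 8, 12, 3, 7] sum 58, len 7
add 8: shortest ending here [12, 6, 8, 12, 3, 7, 8] sum 56, len 7
add 12: shortest ending here [6, 8, 12, 3, 7, 8, 12] sum 56, len 7
add 1: shortest ending here [8, 12, 3, 7, 8, 12, 1] sum 51, len 7
add 1: shortest ending here [8, 12, 3, 7, 8, 12, 1, 1] sum 52, len 8
add 10: shortest ending here [12, 3, 7, 8, 12, 1, 1, 10] sum 54, len 8
add 2: shortest ending here [12, 3, 7, 8, 12, 1, 1, 10, 2] sum 56, len 9
add 4: shortest ending here [12, 3, 7, 8, 12, 1, 1, 10, 2, 4] sum 60, len 10
add 10: shortest ending here [7, 8, 12, 1, 1, 10, 2, 4, 10] sum 55, len 9
add 4: shortest ending here [8, 12, 1, 1, 10, 2, 4, 10, 4] sum 52, len 9
Shortest qualifying length: 6.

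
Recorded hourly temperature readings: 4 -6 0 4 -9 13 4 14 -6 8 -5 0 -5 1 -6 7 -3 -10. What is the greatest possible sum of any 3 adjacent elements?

31

(4, -6, 0) → sum -2
(-6, 0, 4) → sum -2
(0, 4, -9) → sum -5
(4, -9, 13) → sum 8
(-9, 13, 4) → sum 8
(13, 4, 14) → sum 31
(4, 14, -6) → sum 12
(14, -6, 8) → sum 16
(-6, 8, -5) → sum -3
(8, -5, 0) → sum 3
(-5, 0, -5) → sum -10
(0, -5, 1) → sum -4
(-5, 1, -6) → sum -10
(1, -6, 7) → sum 2
(-6, 7, -3) → sum -2
(7, -3, -10) → sum -6
Greatest of these is 31.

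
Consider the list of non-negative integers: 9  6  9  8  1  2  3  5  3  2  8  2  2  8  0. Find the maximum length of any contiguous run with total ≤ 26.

8

Extend to the right; shrink from the left whenever the sum exceeds 26:
add 9: [9] sum 9, len 1
add 6: [9, 6] sum 15, len 2
add 9: [9, 6, 9] sum 24, len 3
add 8: [6, 9, 8] sum 23, len 3
add 1: [6, 9, 8, 1] sum 24, len 4
add 2: [6, 9, 8, 1, 2] sum 26, len 5
add 3: [9, 8, 1, 2, 3] sum 23, len 5
add 5: [8, 1, 2, 3, 5] sum 19, len 5
add 3: [8, 1, 2, 3, 5, 3] sum 22, len 6
add 2: [8, 1, 2, 3, 5, 3, 2] sum 24, len 7
add 8: [1, 2, 3, 5, 3, 2, 8] sum 24, len 7
add 2: [1, 2, 3, 5, 3, 2, 8, 2] sum 26, len 8
add 2: [3, 5, 3, 2, 8, 2, 2] sum 25, len 7
add 8: [3, 2, 8, 2, 2, 8] sum 25, len 6
add 0: [3, 2, 8, 2, 2, 8, 0] sum 25, len 7
Longest length seen: 8.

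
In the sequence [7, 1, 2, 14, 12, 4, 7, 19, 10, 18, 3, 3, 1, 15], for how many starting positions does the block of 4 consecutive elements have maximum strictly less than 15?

7 1 2 14 → max 14  < 15 ✓
1 2 14 12 → max 14  < 15 ✓
2 14 12 4 → max 14  < 15 ✓
14 12 4 7 → max 14  < 15 ✓
12 4 7 19 → max 19
4 7 19 10 → max 19
7 19 10 18 → max 19
19 10 18 3 → max 19
10 18 3 3 → max 18
18 3 3 1 → max 18
3 3 1 15 → max 15
4 windows satisfy the condition.

4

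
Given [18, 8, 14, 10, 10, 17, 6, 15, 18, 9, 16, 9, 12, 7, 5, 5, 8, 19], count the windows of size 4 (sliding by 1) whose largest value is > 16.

9

(18, 8, 14, 10) → max 18  > 16 ✓
(8, 14, 10, 10) → max 14
(14, 10, 10, 17) → max 17  > 16 ✓
(10, 10, 17, 6) → max 17  > 16 ✓
(10, 17, 6, 15) → max 17  > 16 ✓
(17, 6, 15, 18) → max 18  > 16 ✓
(6, 15, 18, 9) → max 18  > 16 ✓
(15, 18, 9, 16) → max 18  > 16 ✓
(18, 9, 16, 9) → max 18  > 16 ✓
(9, 16, 9, 12) → max 16
(16, 9, 12, 7) → max 16
(9, 12, 7, 5) → max 12
(12, 7, 5, 5) → max 12
(7, 5, 5, 8) → max 8
(5, 5, 8, 19) → max 19  > 16 ✓
9 windows satisfy the condition.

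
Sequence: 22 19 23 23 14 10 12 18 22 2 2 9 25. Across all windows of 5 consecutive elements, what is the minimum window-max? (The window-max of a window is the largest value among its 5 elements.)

22

Window maxs for each of the 9 positions:
(22, 19, 23, 23, 14) → max 23
(19, 23, 23, 14, 10) → max 23
(23, 23, 14, 10, 12) → max 23
(23, 14, 10, 12, 18) → max 23
(14, 10, 12, 18, 22) → max 22
(10, 12, 18, 22, 2) → max 22
(12, 18, 22, 2, 2) → max 22
(18, 22, 2, 2, 9) → max 22
(22, 2, 2, 9, 25) → max 25
Minimum of these is 22.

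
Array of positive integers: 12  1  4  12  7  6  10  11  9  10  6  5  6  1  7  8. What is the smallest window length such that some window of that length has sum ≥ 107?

15

add 12: running sum 12 < 107
add 1: running sum 13 < 107
add 4: running sum 17 < 107
add 12: running sum 29 < 107
add 7: running sum 36 < 107
add 6: running sum 42 < 107
add 10: running sum 52 < 107
add 11: running sum 63 < 107
add 9: running sum 72 < 107
add 10: running sum 82 < 107
add 6: running sum 88 < 107
add 5: running sum 93 < 107
add 6: running sum 99 < 107
add 1: running sum 100 < 107
end 14: [12, 1, 4, 12, 7, 6, 10, 11, 9, 10, 6, 5, 6, 1, 7] sum 107, len 15
end 15: [12, 1, 4, 12, 7, 6, 10, 11, 9, 10, 6, 5, 6, 1, 7, 8] sum 115, len 16
Shortest qualifying length: 15.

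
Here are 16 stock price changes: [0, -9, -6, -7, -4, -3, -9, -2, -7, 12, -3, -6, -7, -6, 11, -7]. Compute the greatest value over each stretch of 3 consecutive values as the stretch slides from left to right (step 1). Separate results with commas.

0, -6, -4, -3, -3, -2, -2, 12, 12, 12, -3, -6, 11, 11

0 -9 -6 → max 0
-9 -6 -7 → max -6
-6 -7 -4 → max -4
-7 -4 -3 → max -3
-4 -3 -9 → max -3
-3 -9 -2 → max -2
-9 -2 -7 → max -2
-2 -7 12 → max 12
-7 12 -3 → max 12
12 -3 -6 → max 12
-3 -6 -7 → max -3
-6 -7 -6 → max -6
-7 -6 11 → max 11
-6 11 -7 → max 11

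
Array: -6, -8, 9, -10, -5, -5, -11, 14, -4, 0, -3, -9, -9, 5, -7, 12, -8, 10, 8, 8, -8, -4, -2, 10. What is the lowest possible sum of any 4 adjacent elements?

(-6, -8, 9, -10) → sum -15
(-8, 9, -10, -5) → sum -14
(9, -10, -5, -5) → sum -11
(-10, -5, -5, -11) → sum -31
(-5, -5, -11, 14) → sum -7
(-5, -11, 14, -4) → sum -6
(-11, 14, -4, 0) → sum -1
(14, -4, 0, -3) → sum 7
(-4, 0, -3, -9) → sum -16
(0, -3, -9, -9) → sum -21
(-3, -9, -9, 5) → sum -16
(-9, -9, 5, -7) → sum -20
(-9, 5, -7, 12) → sum 1
(5, -7, 12, -8) → sum 2
(-7, 12, -8, 10) → sum 7
(12, -8, 10, 8) → sum 22
(-8, 10, 8, 8) → sum 18
(10, 8, 8, -8) → sum 18
(8, 8, -8, -4) → sum 4
(8, -8, -4, -2) → sum -6
(-8, -4, -2, 10) → sum -4
Lowest of these is -31.

-31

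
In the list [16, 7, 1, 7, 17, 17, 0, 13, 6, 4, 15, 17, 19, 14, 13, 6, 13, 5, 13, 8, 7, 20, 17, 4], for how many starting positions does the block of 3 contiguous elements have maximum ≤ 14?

9

16 7 1 → max 16
7 1 7 → max 7  ≤ 14 ✓
1 7 17 → max 17
7 17 17 → max 17
17 17 0 → max 17
17 0 13 → max 17
0 13 6 → max 13  ≤ 14 ✓
13 6 4 → max 13  ≤ 14 ✓
6 4 15 → max 15
4 15 17 → max 17
15 17 19 → max 19
17 19 14 → max 19
19 14 13 → max 19
14 13 6 → max 14  ≤ 14 ✓
13 6 13 → max 13  ≤ 14 ✓
6 13 5 → max 13  ≤ 14 ✓
13 5 13 → max 13  ≤ 14 ✓
5 13 8 → max 13  ≤ 14 ✓
13 8 7 → max 13  ≤ 14 ✓
8 7 20 → max 20
7 20 17 → max 20
20 17 4 → max 20
9 windows satisfy the condition.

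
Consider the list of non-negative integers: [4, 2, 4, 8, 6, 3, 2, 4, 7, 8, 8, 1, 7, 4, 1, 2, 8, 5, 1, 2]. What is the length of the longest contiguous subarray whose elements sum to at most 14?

4

Extend to the right; shrink from the left whenever the sum exceeds 14:
→ 4: sum 4, len 1
→ 2: sum 6, len 2
→ 4: sum 10, len 3
→ 8 (dropped 4): sum 14, len 3
→ 6 (dropped 2, 4): sum 14, len 2
→ 3 (dropped 8): sum 9, len 2
→ 2: sum 11, len 3
→ 4 (dropped 6): sum 9, len 3
→ 7 (dropped 3): sum 13, len 3
→ 8 (dropped 2, 4, 7): sum 8, len 1
→ 8 (dropped 8): sum 8, len 1
→ 1: sum 9, len 2
→ 7 (dropped 8): sum 8, len 2
→ 4: sum 12, len 3
→ 1: sum 13, len 4
→ 2 (dropped 1): sum 14, len 4
→ 8 (dropped 7, 4): sum 11, len 3
→ 5 (dropped 1, 2): sum 13, len 2
→ 1: sum 14, len 3
→ 2 (dropped 8): sum 8, len 3
Longest length seen: 4.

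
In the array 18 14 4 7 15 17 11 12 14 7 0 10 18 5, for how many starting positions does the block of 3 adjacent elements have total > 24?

18 14 4 → sum 36  > 24 ✓
14 4 7 → sum 25  > 24 ✓
4 7 15 → sum 26  > 24 ✓
7 15 17 → sum 39  > 24 ✓
15 17 11 → sum 43  > 24 ✓
17 11 12 → sum 40  > 24 ✓
11 12 14 → sum 37  > 24 ✓
12 14 7 → sum 33  > 24 ✓
14 7 0 → sum 21
7 0 10 → sum 17
0 10 18 → sum 28  > 24 ✓
10 18 5 → sum 33  > 24 ✓
10 windows satisfy the condition.

10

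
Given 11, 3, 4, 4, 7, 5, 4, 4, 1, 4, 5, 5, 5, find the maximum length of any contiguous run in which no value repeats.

add 11: [11] len 1
add 3: [11, 3] len 2
add 4: [11, 3, 4] len 3
add 4 (repeat 4, move left end past it): [4] len 1
add 7: [4, 7] len 2
add 5: [4, 7, 5] len 3
add 4 (repeat 4, move left end past it): [7, 5, 4] len 3
add 4 (repeat 4, move left end past it): [4] len 1
add 1: [4, 1] len 2
add 4 (repeat 4, move left end past it): [1, 4] len 2
add 5: [1, 4, 5] len 3
add 5 (repeat 5, move left end past it): [5] len 1
add 5 (repeat 5, move left end past it): [5] len 1
Longest all-distinct length: 3.

3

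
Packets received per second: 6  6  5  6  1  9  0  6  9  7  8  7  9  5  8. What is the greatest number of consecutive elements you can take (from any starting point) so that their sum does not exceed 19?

4

→ 6: sum 6, len 1
→ 6: sum 12, len 2
→ 5: sum 17, len 3
→ 6 (dropped 6): sum 17, len 3
→ 1: sum 18, len 4
→ 9 (dropped 6, 5): sum 16, len 3
→ 0: sum 16, len 4
→ 6 (dropped 6): sum 16, len 4
→ 9 (dropped 1, 9): sum 15, len 3
→ 7 (dropped 0, 6): sum 16, len 2
→ 8 (dropped 9): sum 15, len 2
→ 7 (dropped 7): sum 15, len 2
→ 9 (dropped 8): sum 16, len 2
→ 5 (dropped 7): sum 14, len 2
→ 8 (dropped 9): sum 13, len 2
Longest length seen: 4.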